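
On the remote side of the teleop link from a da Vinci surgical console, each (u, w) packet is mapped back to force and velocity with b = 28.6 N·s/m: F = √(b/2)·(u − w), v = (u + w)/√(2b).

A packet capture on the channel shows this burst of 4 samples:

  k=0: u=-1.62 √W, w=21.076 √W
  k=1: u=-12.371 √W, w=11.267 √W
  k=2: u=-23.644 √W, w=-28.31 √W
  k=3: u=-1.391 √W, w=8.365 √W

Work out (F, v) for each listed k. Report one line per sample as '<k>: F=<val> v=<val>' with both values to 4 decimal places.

k=0: u−w=-22.6960, u+w=19.4560; √(b/2)=3.7815, √(2b)=7.5631; F=3.7815×(-22.696)=-85.8257, v=19.4560/7.5631=2.5725
k=1: u−w=-23.6380, u+w=-1.1040; √(b/2)=3.7815, √(2b)=7.5631; F=3.7815×(-23.638)=-89.3879, v=-1.1040/7.5631=-0.1460
k=2: u−w=4.6660, u+w=-51.9540; √(b/2)=3.7815, √(2b)=7.5631; F=3.7815×4.666=17.6446, v=-51.9540/7.5631=-6.8694
k=3: u−w=-9.7560, u+w=6.9740; √(b/2)=3.7815, √(2b)=7.5631; F=3.7815×(-9.756)=-36.8926, v=6.9740/7.5631=0.9221

0: F=-85.8257 v=2.5725
1: F=-89.3879 v=-0.1460
2: F=17.6446 v=-6.8694
3: F=-36.8926 v=0.9221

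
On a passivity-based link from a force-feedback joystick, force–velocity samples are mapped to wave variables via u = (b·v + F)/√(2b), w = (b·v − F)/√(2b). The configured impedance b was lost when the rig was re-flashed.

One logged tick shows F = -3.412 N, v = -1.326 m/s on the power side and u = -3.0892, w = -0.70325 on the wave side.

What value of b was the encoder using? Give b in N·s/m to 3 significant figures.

u + w = -3.7925;  u + w = √(2b)·v, so √(2b) = -3.7925/(-1.326) = 2.8601.
b = (√(2b))²/2 = 8.1800/2 = 4.0900.
(Check via u − w = 2F/√(2b): u − w = -2.3859, 2F/√(2b) = -2.3860.)

b = 4.09 N·s/m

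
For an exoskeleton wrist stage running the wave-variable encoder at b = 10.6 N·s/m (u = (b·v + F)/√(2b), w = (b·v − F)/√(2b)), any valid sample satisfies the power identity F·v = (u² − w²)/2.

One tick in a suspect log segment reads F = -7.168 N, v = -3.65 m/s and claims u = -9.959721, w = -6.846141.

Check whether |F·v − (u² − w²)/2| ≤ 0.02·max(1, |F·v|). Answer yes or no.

F·v = (-7.168)×(-3.65) = 26.163200 W.
(u² − w²)/2 = (99.196042 − 46.869647)/2 = 26.163198 W.
|Δ| = 0.000002;  2% of max(1, |F·v|) = 0.523264.

yes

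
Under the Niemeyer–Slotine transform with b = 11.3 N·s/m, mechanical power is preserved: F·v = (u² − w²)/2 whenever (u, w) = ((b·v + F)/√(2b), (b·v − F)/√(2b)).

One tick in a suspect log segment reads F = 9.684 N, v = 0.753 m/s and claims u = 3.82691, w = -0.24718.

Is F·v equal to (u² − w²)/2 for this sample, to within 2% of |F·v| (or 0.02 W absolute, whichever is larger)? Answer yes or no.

F·v = 9.684×0.753 = 7.2921 W.
(u² − w²)/2 = (14.6452 − 0.0611)/2 = 7.2921 W.
|Δ| = 0.0000;  2% of max(1, |F·v|) = 0.1458.

yes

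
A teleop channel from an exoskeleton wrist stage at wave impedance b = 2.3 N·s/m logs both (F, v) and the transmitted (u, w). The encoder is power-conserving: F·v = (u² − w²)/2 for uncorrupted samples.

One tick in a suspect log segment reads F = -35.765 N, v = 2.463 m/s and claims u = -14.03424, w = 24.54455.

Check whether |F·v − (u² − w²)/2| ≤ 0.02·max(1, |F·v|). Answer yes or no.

F·v = (-35.765)×2.463 = -88.0892 W.
(u² − w²)/2 = (196.9599 − 602.4349)/2 = -202.7375 W.
|Δ| = 114.6483;  2% of max(1, |F·v|) = 1.7618.

no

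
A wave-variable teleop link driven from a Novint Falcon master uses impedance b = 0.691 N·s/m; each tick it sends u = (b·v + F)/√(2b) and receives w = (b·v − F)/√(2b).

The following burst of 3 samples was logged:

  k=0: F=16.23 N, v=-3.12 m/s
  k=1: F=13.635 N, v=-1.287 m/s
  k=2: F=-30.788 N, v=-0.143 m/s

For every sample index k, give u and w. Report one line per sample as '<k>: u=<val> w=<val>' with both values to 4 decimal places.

k=0: b·v=0.691×(-3.12)=-2.1559; √(2b)=1.1756; u=(-2.1559+16.23)/1.1756=11.9720, w=(-2.1559−16.23)/1.1756=-15.6398
k=1: b·v=0.691×(-1.287)=-0.8893; √(2b)=1.1756; u=(-0.8893+13.635)/1.1756=10.8420, w=(-0.8893−13.635)/1.1756=-12.3550
k=2: b·v=0.691×(-0.143)=-0.0988; √(2b)=1.1756; u=(-0.0988+(-30.788))/1.1756=-26.2736, w=(-0.0988−(-30.788))/1.1756=26.1055

0: u=11.9720 w=-15.6398
1: u=10.8420 w=-12.3550
2: u=-26.2736 w=26.1055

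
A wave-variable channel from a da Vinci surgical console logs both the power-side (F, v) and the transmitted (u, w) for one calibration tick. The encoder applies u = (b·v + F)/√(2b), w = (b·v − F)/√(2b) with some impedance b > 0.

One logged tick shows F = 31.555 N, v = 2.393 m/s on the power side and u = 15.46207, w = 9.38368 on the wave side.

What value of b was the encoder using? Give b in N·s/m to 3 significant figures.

u + w = 24.84575;  u + w = √(2b)·v, so √(2b) = 24.84575/2.393 = 10.38268.
b = (√(2b))²/2 = 107.80002/2 = 53.90001.
(Check via u − w = 2F/√(2b): u − w = 6.07839, 2F/√(2b) = 6.07839.)

b = 53.9 N·s/m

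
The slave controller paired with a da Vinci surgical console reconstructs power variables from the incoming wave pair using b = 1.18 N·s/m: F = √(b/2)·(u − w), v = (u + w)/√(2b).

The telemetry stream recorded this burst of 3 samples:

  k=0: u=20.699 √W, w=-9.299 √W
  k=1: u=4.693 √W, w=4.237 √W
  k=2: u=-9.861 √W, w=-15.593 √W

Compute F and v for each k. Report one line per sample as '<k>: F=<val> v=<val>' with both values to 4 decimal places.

0: F=23.0419 v=7.4208
1: F=0.3503 v=5.8129
2: F=4.4028 v=-16.5691

k=0: u−w=29.9980, u+w=11.4000; √(b/2)=0.7681, √(2b)=1.5362; F=0.7681×29.998=23.0419, v=11.4000/1.5362=7.4208
k=1: u−w=0.4560, u+w=8.9300; √(b/2)=0.7681, √(2b)=1.5362; F=0.7681×0.456=0.3503, v=8.9300/1.5362=5.8129
k=2: u−w=5.7320, u+w=-25.4540; √(b/2)=0.7681, √(2b)=1.5362; F=0.7681×5.732=4.4028, v=-25.4540/1.5362=-16.5691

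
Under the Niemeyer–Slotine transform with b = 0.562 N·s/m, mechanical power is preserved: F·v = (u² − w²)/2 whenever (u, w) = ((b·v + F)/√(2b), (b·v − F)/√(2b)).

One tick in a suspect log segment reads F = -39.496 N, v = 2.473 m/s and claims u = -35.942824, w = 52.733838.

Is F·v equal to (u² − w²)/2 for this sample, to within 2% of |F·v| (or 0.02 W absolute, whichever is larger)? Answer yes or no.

F·v = (-39.496)×2.473 = -97.673608 W.
(u² − w²)/2 = (1291.886597 − 2780.857670)/2 = -744.485537 W.
|Δ| = 646.811929;  2% of max(1, |F·v|) = 1.953472.

no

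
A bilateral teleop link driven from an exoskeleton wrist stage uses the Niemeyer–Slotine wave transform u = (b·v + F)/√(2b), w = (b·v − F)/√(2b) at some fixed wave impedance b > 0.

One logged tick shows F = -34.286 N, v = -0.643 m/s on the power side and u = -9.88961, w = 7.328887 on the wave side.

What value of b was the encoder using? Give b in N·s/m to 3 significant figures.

u + w = -2.560723;  u + w = √(2b)·v, so √(2b) = -2.560723/(-0.643) = 3.982462.
b = (√(2b))²/2 = 15.860003/2 = 7.930001.
(Check via u − w = 2F/√(2b): u − w = -17.218497, 2F/√(2b) = -17.218495.)

b = 7.93 N·s/m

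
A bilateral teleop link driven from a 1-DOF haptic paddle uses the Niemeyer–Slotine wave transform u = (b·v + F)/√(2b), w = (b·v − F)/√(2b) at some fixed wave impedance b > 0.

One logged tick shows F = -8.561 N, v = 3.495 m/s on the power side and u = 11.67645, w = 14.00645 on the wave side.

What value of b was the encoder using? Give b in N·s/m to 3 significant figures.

u + w = 25.6829;  u + w = √(2b)·v, so √(2b) = 25.6829/3.495 = 7.3485.
b = (√(2b))²/2 = 54.0000/2 = 27.0000.
(Check via u − w = 2F/√(2b): u − w = -2.3300, 2F/√(2b) = -2.3300.)

b = 27 N·s/m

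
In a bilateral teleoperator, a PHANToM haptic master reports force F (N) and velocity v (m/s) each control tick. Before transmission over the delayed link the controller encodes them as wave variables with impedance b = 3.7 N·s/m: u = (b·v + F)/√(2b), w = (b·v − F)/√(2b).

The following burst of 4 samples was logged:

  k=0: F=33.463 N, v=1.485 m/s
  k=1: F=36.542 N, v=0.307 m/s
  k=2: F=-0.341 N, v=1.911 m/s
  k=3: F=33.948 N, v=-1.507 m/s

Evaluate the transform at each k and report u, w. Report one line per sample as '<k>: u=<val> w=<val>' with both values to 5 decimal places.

0: u=14.32106 w=-10.28143
1: u=13.85067 w=-13.01554
2: u=2.47389 w=2.72460
3: u=10.42979 w=-14.52927

k=0: b·v=3.7×1.485=5.49450; √(2b)=2.72029; u=(5.49450+33.463)/2.72029=14.32106, w=(5.49450−33.463)/2.72029=-10.28143
k=1: b·v=3.7×0.307=1.13590; √(2b)=2.72029; u=(1.13590+36.542)/2.72029=13.85067, w=(1.13590−36.542)/2.72029=-13.01554
k=2: b·v=3.7×1.911=7.07070; √(2b)=2.72029; u=(7.07070+(-0.341))/2.72029=2.47389, w=(7.07070−(-0.341))/2.72029=2.72460
k=3: b·v=3.7×(-1.507)=-5.57590; √(2b)=2.72029; u=(-5.57590+33.948)/2.72029=10.42979, w=(-5.57590−33.948)/2.72029=-14.52927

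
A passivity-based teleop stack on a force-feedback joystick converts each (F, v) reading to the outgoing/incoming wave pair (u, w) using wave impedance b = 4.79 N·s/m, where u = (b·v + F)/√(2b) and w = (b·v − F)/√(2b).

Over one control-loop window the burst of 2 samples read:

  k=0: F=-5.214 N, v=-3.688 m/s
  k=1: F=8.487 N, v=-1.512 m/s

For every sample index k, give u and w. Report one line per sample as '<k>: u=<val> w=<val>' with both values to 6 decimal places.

0: u=-7.392037 w=-4.022904
1: u=0.402086 w=-5.081964

k=0: b·v=4.79×(-3.688)=-17.665520; √(2b)=3.095158; u=(-17.665520+(-5.214))/3.095158=-7.392037, w=(-17.665520−(-5.214))/3.095158=-4.022904
k=1: b·v=4.79×(-1.512)=-7.242480; √(2b)=3.095158; u=(-7.242480+8.487)/3.095158=0.402086, w=(-7.242480−8.487)/3.095158=-5.081964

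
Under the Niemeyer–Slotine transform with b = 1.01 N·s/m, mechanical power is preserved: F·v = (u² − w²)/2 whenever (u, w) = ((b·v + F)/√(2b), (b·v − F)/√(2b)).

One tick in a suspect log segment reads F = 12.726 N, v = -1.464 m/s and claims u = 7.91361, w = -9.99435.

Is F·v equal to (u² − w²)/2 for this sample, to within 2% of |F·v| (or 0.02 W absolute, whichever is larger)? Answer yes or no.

yes

F·v = 12.726×(-1.464) = -18.63086 W.
(u² − w²)/2 = (62.62522 − 99.88703)/2 = -18.63090 W.
|Δ| = 0.00004;  2% of max(1, |F·v|) = 0.37262.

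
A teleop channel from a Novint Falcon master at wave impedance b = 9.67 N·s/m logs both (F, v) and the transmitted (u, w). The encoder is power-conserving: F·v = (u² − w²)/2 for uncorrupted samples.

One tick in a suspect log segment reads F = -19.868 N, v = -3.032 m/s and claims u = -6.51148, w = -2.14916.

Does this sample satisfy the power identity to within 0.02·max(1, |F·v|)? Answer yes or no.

no

F·v = (-19.868)×(-3.032) = 60.2398 W.
(u² − w²)/2 = (42.3994 − 4.6189)/2 = 18.8902 W.
|Δ| = 41.3495;  2% of max(1, |F·v|) = 1.2048.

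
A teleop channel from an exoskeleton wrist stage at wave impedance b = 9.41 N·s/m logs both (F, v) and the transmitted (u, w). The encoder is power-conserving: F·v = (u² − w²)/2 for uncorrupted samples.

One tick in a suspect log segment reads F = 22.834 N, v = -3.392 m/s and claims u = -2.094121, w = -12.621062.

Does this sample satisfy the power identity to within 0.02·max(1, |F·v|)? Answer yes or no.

F·v = 22.834×(-3.392) = -77.452928 W.
(u² − w²)/2 = (4.385343 − 159.291206)/2 = -77.452932 W.
|Δ| = 0.000004;  2% of max(1, |F·v|) = 1.549059.

yes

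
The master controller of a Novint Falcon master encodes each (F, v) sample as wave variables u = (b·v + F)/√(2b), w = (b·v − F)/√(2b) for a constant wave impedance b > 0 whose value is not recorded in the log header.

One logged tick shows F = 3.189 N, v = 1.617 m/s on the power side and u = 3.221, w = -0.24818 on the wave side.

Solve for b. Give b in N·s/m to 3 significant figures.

b = 1.69 N·s/m

u + w = 2.97282;  u + w = √(2b)·v, so √(2b) = 2.97282/1.617 = 1.83848.
b = (√(2b))²/2 = 3.38000/2 = 1.69000.
(Check via u − w = 2F/√(2b): u − w = 3.46918, 2F/√(2b) = 3.46917.)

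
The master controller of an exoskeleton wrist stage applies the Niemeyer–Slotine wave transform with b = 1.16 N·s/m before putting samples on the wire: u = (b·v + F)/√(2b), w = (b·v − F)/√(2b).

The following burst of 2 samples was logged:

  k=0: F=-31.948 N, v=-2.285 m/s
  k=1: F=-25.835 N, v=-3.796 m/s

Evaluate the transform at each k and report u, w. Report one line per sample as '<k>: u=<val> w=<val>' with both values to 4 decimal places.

k=0: b·v=1.16×(-2.285)=-2.6506; √(2b)=1.5232; u=(-2.6506+(-31.948))/1.5232=-22.7151, w=(-2.6506−(-31.948))/1.5232=19.2347
k=1: b·v=1.16×(-3.796)=-4.4034; √(2b)=1.5232; u=(-4.4034+(-25.835))/1.5232=-19.8525, w=(-4.4034−(-25.835))/1.5232=14.0706

0: u=-22.7151 w=19.2347
1: u=-19.8525 w=14.0706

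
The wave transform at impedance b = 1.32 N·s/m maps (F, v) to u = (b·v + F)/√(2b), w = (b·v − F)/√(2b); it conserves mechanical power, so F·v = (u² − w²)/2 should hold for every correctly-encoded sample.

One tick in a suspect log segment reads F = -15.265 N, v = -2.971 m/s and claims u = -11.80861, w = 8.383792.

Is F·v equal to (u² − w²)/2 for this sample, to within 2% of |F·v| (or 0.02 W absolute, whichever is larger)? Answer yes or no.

no

F·v = (-15.265)×(-2.971) = 45.352315 W.
(u² − w²)/2 = (139.443270 − 70.287968)/2 = 34.577651 W.
|Δ| = 10.774664;  2% of max(1, |F·v|) = 0.907046.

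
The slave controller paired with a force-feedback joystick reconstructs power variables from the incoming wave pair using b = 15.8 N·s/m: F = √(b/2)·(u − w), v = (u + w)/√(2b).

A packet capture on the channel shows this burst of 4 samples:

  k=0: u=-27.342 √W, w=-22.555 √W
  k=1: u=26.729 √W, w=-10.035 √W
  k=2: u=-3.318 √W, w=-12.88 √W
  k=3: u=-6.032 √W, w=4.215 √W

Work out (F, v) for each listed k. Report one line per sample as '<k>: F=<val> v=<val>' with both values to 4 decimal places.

0: F=-13.4548 v=-8.8763
1: F=103.3323 v=2.9697
2: F=26.8759 v=-2.8815
3: F=-28.8012 v=-0.3232

k=0: u−w=-4.7870, u+w=-49.8970; √(b/2)=2.8107, √(2b)=5.6214; F=2.8107×(-4.787)=-13.4548, v=-49.8970/5.6214=-8.8763
k=1: u−w=36.7640, u+w=16.6940; √(b/2)=2.8107, √(2b)=5.6214; F=2.8107×36.764=103.3323, v=16.6940/5.6214=2.9697
k=2: u−w=9.5620, u+w=-16.1980; √(b/2)=2.8107, √(2b)=5.6214; F=2.8107×9.562=26.8759, v=-16.1980/5.6214=-2.8815
k=3: u−w=-10.2470, u+w=-1.8170; √(b/2)=2.8107, √(2b)=5.6214; F=2.8107×(-10.247)=-28.8012, v=-1.8170/5.6214=-0.3232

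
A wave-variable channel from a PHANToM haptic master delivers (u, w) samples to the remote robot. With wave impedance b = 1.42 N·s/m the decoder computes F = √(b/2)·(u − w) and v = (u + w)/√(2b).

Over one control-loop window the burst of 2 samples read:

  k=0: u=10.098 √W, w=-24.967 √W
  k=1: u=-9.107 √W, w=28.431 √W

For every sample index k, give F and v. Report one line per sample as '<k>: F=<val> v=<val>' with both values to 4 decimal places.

0: F=29.5463 v=-8.8231
1: F=-31.6301 v=11.4667

k=0: u−w=35.0650, u+w=-14.8690; √(b/2)=0.8426, √(2b)=1.6852; F=0.8426×35.065=29.5463, v=-14.8690/1.6852=-8.8231
k=1: u−w=-37.5380, u+w=19.3240; √(b/2)=0.8426, √(2b)=1.6852; F=0.8426×(-37.538)=-31.6301, v=19.3240/1.6852=11.4667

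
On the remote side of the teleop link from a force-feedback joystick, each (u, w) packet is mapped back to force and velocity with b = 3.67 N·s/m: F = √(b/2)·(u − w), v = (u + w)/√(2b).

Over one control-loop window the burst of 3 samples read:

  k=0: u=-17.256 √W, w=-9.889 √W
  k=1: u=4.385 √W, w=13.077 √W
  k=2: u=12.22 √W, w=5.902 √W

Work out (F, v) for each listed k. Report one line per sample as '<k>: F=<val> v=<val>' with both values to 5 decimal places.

k=0: u−w=-7.36700, u+w=-27.14500; √(b/2)=1.35462, √(2b)=2.70924; F=1.35462×(-7.367)=-9.97950, v=-27.14500/2.70924=-10.01940
k=1: u−w=-8.69200, u+w=17.46200; √(b/2)=1.35462, √(2b)=2.70924; F=1.35462×(-8.692)=-11.77437, v=17.46200/2.70924=6.44534
k=2: u−w=6.31800, u+w=18.12200; √(b/2)=1.35462, √(2b)=2.70924; F=1.35462×6.318=8.55850, v=18.12200/2.70924=6.68895

0: F=-9.97950 v=-10.01940
1: F=-11.77437 v=6.44534
2: F=8.55850 v=6.68895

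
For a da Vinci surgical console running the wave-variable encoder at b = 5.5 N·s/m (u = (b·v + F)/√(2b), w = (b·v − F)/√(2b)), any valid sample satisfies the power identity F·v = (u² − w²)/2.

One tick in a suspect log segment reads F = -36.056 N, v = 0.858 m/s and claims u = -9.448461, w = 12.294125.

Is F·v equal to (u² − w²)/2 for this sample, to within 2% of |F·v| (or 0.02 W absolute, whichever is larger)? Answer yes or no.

F·v = (-36.056)×0.858 = -30.936048 W.
(u² − w²)/2 = (89.273415 − 151.145510)/2 = -30.936047 W.
|Δ| = 0.000001;  2% of max(1, |F·v|) = 0.618721.

yes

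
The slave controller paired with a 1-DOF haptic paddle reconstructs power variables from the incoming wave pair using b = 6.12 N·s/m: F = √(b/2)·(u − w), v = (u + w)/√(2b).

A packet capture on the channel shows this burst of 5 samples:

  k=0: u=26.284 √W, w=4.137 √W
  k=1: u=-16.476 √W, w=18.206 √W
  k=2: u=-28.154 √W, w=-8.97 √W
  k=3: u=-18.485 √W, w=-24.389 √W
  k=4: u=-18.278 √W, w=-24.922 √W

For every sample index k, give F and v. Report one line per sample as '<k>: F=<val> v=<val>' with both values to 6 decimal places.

k=0: u−w=22.147000, u+w=30.421000; √(b/2)=1.749286, √(2b)=3.498571; F=1.749286×22.147=38.741427, v=30.421000/3.498571=8.695264
k=1: u−w=-34.682000, u+w=1.730000; √(b/2)=1.749286, √(2b)=3.498571; F=1.749286×(-34.682)=-60.668722, v=1.730000/3.498571=0.494488
k=2: u−w=-19.184000, u+w=-37.124000; √(b/2)=1.749286, √(2b)=3.498571; F=1.749286×(-19.184)=-33.558294, v=-37.124000/3.498571=-10.611189
k=3: u−w=5.904000, u+w=-42.874000; √(b/2)=1.749286, √(2b)=3.498571; F=1.749286×5.904=10.327782, v=-42.874000/3.498571=-12.254717
k=4: u−w=6.644000, u+w=-43.200000; √(b/2)=1.749286, √(2b)=3.498571; F=1.749286×6.644=11.622253, v=-43.200000/3.498571=-12.347898

0: F=38.741427 v=8.695264
1: F=-60.668722 v=0.494488
2: F=-33.558294 v=-10.611189
3: F=10.327782 v=-12.254717
4: F=11.622253 v=-12.347898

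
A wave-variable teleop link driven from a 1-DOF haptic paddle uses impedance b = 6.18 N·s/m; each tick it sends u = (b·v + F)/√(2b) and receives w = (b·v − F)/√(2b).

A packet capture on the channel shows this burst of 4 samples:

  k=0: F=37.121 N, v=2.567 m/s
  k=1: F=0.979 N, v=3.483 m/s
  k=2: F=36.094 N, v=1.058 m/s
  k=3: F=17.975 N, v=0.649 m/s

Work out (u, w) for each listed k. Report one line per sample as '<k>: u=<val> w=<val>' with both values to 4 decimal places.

0: u=15.0711 w=-6.0463
1: u=6.4010 w=5.8441
2: u=12.1264 w=-8.4068
3: u=6.2536 w=-3.9720

k=0: b·v=6.18×2.567=15.8641; √(2b)=3.5157; u=(15.8641+37.121)/3.5157=15.0711, w=(15.8641−37.121)/3.5157=-6.0463
k=1: b·v=6.18×3.483=21.5249; √(2b)=3.5157; u=(21.5249+0.979)/3.5157=6.4010, w=(21.5249−0.979)/3.5157=5.8441
k=2: b·v=6.18×1.058=6.5384; √(2b)=3.5157; u=(6.5384+36.094)/3.5157=12.1264, w=(6.5384−36.094)/3.5157=-8.4068
k=3: b·v=6.18×0.649=4.0108; √(2b)=3.5157; u=(4.0108+17.975)/3.5157=6.2536, w=(4.0108−17.975)/3.5157=-3.9720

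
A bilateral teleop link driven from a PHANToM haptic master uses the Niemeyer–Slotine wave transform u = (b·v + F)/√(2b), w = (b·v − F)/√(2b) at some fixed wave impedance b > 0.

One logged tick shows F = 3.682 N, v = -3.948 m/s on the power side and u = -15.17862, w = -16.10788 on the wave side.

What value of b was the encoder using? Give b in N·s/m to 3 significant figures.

u + w = -31.28650;  u + w = √(2b)·v, so √(2b) = -31.28650/(-3.948) = 7.92465.
b = (√(2b))²/2 = 62.80000/2 = 31.40000.
(Check via u − w = 2F/√(2b): u − w = 0.92926, 2F/√(2b) = 0.92925.)

b = 31.4 N·s/m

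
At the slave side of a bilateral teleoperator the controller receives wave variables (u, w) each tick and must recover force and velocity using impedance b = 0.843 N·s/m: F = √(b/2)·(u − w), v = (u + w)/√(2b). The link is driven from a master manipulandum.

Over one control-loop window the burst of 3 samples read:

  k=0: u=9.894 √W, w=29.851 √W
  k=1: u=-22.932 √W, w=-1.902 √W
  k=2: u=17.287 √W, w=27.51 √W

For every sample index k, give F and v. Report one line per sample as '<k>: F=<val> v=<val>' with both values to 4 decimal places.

0: F=-12.9567 v=30.6093
1: F=-13.6533 v=-19.1257
2: F=-6.6371 v=34.5001

k=0: u−w=-19.9570, u+w=39.7450; √(b/2)=0.6492, √(2b)=1.2985; F=0.6492×(-19.957)=-12.9567, v=39.7450/1.2985=30.6093
k=1: u−w=-21.0300, u+w=-24.8340; √(b/2)=0.6492, √(2b)=1.2985; F=0.6492×(-21.03)=-13.6533, v=-24.8340/1.2985=-19.1257
k=2: u−w=-10.2230, u+w=44.7970; √(b/2)=0.6492, √(2b)=1.2985; F=0.6492×(-10.223)=-6.6371, v=44.7970/1.2985=34.5001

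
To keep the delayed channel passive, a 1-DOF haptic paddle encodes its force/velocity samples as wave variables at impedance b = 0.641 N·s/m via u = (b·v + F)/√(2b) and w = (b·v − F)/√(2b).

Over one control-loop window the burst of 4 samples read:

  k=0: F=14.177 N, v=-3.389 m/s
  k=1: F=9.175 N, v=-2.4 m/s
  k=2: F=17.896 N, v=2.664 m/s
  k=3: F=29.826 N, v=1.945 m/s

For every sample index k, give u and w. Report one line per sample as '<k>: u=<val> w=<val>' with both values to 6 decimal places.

k=0: b·v=0.641×(-3.389)=-2.172349; √(2b)=1.132254; u=(-2.172349+14.177)/1.132254=10.602433, w=(-2.172349−14.177)/1.132254=-14.439643
k=1: b·v=0.641×(-2.4)=-1.538400; √(2b)=1.132254; u=(-1.538400+9.175)/1.132254=6.744597, w=(-1.538400−9.175)/1.132254=-9.462008
k=2: b·v=0.641×2.664=1.707624; √(2b)=1.132254; u=(1.707624+17.896)/1.132254=17.313798, w=(1.707624−17.896)/1.132254=-14.297473
k=3: b·v=0.641×1.945=1.246745; √(2b)=1.132254; u=(1.246745+29.826)/1.132254=27.443254, w=(1.246745−29.826)/1.132254=-25.241019

0: u=10.602433 w=-14.439643
1: u=6.744597 w=-9.462008
2: u=17.313798 w=-14.297473
3: u=27.443254 w=-25.241019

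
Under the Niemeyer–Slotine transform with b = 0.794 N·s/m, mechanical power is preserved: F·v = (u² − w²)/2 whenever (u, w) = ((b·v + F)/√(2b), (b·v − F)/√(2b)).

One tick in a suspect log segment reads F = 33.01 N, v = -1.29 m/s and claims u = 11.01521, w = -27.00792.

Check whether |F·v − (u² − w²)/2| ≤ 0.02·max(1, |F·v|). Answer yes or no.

F·v = 33.01×(-1.29) = -42.58290 W.
(u² − w²)/2 = (121.33485 − 729.42774)/2 = -304.04645 W.
|Δ| = 261.46355;  2% of max(1, |F·v|) = 0.85166.

no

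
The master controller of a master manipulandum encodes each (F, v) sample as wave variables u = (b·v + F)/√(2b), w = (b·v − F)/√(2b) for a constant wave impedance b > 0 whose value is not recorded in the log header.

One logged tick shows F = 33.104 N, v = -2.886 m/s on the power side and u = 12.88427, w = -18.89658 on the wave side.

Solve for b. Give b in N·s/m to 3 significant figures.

b = 2.17 N·s/m

u + w = -6.0123;  u + w = √(2b)·v, so √(2b) = -6.0123/(-2.886) = 2.0833.
b = (√(2b))²/2 = 4.3400/2 = 2.1700.
(Check via u − w = 2F/√(2b): u − w = 31.7809, 2F/√(2b) = 31.7808.)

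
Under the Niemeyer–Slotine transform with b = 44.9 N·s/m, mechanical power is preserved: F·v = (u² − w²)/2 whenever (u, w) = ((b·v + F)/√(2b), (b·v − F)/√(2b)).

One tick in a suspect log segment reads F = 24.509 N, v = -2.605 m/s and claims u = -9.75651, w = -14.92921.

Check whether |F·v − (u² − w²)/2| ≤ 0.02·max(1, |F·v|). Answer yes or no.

yes

F·v = 24.509×(-2.605) = -63.8459 W.
(u² − w²)/2 = (95.1895 − 222.8813)/2 = -63.8459 W.
|Δ| = 0.0000;  2% of max(1, |F·v|) = 1.2769.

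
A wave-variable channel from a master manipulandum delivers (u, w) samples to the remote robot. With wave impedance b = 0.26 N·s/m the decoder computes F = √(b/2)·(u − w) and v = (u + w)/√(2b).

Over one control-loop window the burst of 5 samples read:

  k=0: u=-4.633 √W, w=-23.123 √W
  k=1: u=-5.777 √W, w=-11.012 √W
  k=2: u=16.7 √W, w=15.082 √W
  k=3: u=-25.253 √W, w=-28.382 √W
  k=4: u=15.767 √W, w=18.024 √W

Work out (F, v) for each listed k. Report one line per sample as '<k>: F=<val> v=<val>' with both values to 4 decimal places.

0: F=6.6667 v=-38.4906
1: F=1.8875 v=-23.2822
2: F=0.5834 v=44.0737
3: F=1.1282 v=-74.3784
4: F=-0.8138 v=46.8597

k=0: u−w=18.4900, u+w=-27.7560; √(b/2)=0.3606, √(2b)=0.7211; F=0.3606×18.49=6.6667, v=-27.7560/0.7211=-38.4906
k=1: u−w=5.2350, u+w=-16.7890; √(b/2)=0.3606, √(2b)=0.7211; F=0.3606×5.235=1.8875, v=-16.7890/0.7211=-23.2822
k=2: u−w=1.6180, u+w=31.7820; √(b/2)=0.3606, √(2b)=0.7211; F=0.3606×1.618=0.5834, v=31.7820/0.7211=44.0737
k=3: u−w=3.1290, u+w=-53.6350; √(b/2)=0.3606, √(2b)=0.7211; F=0.3606×3.129=1.1282, v=-53.6350/0.7211=-74.3784
k=4: u−w=-2.2570, u+w=33.7910; √(b/2)=0.3606, √(2b)=0.7211; F=0.3606×(-2.257)=-0.8138, v=33.7910/0.7211=46.8597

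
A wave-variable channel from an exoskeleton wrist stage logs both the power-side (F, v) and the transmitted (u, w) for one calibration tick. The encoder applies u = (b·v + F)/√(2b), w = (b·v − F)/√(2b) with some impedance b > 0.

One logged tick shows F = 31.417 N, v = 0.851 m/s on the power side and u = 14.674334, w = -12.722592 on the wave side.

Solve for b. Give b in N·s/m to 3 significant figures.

u + w = 1.951742;  u + w = √(2b)·v, so √(2b) = 1.951742/0.851 = 2.293469.
b = (√(2b))²/2 = 5.259999/2 = 2.630000.
(Check via u − w = 2F/√(2b): u − w = 27.396926, 2F/√(2b) = 27.396927.)

b = 2.63 N·s/m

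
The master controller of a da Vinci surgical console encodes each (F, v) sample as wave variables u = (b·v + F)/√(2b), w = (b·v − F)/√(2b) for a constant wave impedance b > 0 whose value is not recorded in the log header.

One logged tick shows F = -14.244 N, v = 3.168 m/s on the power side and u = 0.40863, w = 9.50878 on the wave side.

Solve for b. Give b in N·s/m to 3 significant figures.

u + w = 9.9174;  u + w = √(2b)·v, so √(2b) = 9.9174/3.168 = 3.1305.
b = (√(2b))²/2 = 9.8000/2 = 4.9000.
(Check via u − w = 2F/√(2b): u − w = -9.1001, 2F/√(2b) = -9.1002.)

b = 4.9 N·s/m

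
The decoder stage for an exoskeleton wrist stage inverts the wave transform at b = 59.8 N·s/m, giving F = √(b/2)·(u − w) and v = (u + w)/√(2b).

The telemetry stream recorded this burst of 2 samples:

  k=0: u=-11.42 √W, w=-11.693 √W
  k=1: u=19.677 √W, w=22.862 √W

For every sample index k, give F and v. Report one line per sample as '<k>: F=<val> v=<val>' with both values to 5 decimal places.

0: F=1.49279 v=-2.11344
1: F=-17.41586 v=3.88975

k=0: u−w=0.27300, u+w=-23.11300; √(b/2)=5.46809, √(2b)=10.93618; F=5.46809×0.273=1.49279, v=-23.11300/10.93618=-2.11344
k=1: u−w=-3.18500, u+w=42.53900; √(b/2)=5.46809, √(2b)=10.93618; F=5.46809×(-3.185)=-17.41586, v=42.53900/10.93618=3.88975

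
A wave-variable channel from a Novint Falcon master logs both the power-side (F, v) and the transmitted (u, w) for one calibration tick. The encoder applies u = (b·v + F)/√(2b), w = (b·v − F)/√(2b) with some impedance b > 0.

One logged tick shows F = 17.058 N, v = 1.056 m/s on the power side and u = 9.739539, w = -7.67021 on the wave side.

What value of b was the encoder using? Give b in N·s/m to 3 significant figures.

u + w = 2.069329;  u + w = √(2b)·v, so √(2b) = 2.069329/1.056 = 1.959592.
b = (√(2b))²/2 = 3.840000/2 = 1.920000.
(Check via u − w = 2F/√(2b): u − w = 17.409749, 2F/√(2b) = 17.409748.)

b = 1.92 N·s/m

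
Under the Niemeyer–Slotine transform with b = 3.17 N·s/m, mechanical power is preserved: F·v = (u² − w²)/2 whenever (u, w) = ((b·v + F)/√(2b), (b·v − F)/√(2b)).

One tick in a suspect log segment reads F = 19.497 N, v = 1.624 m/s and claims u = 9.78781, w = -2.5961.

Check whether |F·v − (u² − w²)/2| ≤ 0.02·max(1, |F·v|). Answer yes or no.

no

F·v = 19.497×1.624 = 31.6631 W.
(u² − w²)/2 = (95.8012 − 6.7397)/2 = 44.5307 W.
|Δ| = 12.8676;  2% of max(1, |F·v|) = 0.6333.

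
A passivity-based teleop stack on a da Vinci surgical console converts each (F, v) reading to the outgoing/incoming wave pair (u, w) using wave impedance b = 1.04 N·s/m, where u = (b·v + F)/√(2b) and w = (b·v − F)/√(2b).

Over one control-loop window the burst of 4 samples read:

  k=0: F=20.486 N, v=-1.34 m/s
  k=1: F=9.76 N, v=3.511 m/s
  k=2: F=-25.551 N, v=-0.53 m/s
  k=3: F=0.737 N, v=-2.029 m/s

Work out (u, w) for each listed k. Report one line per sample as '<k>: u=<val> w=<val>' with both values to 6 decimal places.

0: u=13.238198 w=-15.170773
1: u=9.299160 w=-4.235524
2: u=-18.098619 w=17.334242
3: u=-0.952115 w=-1.974150

k=0: b·v=1.04×(-1.34)=-1.393600; √(2b)=1.442221; u=(-1.393600+20.486)/1.442221=13.238198, w=(-1.393600−20.486)/1.442221=-15.170773
k=1: b·v=1.04×3.511=3.651440; √(2b)=1.442221; u=(3.651440+9.76)/1.442221=9.299160, w=(3.651440−9.76)/1.442221=-4.235524
k=2: b·v=1.04×(-0.53)=-0.551200; √(2b)=1.442221; u=(-0.551200+(-25.551))/1.442221=-18.098619, w=(-0.551200−(-25.551))/1.442221=17.334242
k=3: b·v=1.04×(-2.029)=-2.110160; √(2b)=1.442221; u=(-2.110160+0.737)/1.442221=-0.952115, w=(-2.110160−0.737)/1.442221=-1.974150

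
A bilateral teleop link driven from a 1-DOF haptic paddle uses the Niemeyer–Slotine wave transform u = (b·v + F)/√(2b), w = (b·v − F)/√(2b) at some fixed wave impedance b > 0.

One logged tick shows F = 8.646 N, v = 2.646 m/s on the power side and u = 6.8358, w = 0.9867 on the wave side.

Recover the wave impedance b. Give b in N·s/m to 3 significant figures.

b = 4.37 N·s/m

u + w = 7.82250;  u + w = √(2b)·v, so √(2b) = 7.82250/2.646 = 2.95635.
b = (√(2b))²/2 = 8.74000/2 = 4.37000.
(Check via u − w = 2F/√(2b): u − w = 5.84910, 2F/√(2b) = 5.84911.)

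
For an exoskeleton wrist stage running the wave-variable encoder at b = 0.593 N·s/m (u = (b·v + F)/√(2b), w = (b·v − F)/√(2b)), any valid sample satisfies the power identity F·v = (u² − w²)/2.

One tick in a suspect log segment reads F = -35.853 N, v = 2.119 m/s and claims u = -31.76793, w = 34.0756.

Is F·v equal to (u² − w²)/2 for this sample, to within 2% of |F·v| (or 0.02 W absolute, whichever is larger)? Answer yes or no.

F·v = (-35.853)×2.119 = -75.9725 W.
(u² − w²)/2 = (1009.2014 − 1161.1465)/2 = -75.9726 W.
|Δ| = 0.0001;  2% of max(1, |F·v|) = 1.5195.

yes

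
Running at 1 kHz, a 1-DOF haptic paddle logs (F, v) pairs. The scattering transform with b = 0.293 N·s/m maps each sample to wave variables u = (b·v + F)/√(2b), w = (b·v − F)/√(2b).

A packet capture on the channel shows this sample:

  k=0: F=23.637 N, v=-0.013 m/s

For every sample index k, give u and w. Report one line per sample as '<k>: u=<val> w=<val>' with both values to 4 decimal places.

0: u=30.8726 w=-30.8826

k=0: b·v=0.293×(-0.013)=-0.0038; √(2b)=0.7655; u=(-0.0038+23.637)/0.7655=30.8726, w=(-0.0038−23.637)/0.7655=-30.8826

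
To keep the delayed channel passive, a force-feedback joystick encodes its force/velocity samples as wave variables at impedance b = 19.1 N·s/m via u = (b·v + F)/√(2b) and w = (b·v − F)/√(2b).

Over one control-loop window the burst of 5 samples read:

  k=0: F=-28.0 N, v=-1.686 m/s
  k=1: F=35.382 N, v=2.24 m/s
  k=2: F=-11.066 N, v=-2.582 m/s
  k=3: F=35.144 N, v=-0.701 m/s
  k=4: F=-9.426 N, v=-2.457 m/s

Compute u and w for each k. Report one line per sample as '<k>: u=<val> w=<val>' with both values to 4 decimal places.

k=0: b·v=19.1×(-1.686)=-32.2026; √(2b)=6.1806; u=(-32.2026+(-28.0))/6.1806=-9.7406, w=(-32.2026−(-28.0))/6.1806=-0.6800
k=1: b·v=19.1×2.24=42.7840; √(2b)=6.1806; u=(42.7840+35.382)/6.1806=12.6470, w=(42.7840−35.382)/6.1806=1.1976
k=2: b·v=19.1×(-2.582)=-49.3162; √(2b)=6.1806; u=(-49.3162+(-11.066))/6.1806=-9.7696, w=(-49.3162−(-11.066))/6.1806=-6.1887
k=3: b·v=19.1×(-0.701)=-13.3891; √(2b)=6.1806; u=(-13.3891+35.144)/6.1806=3.5199, w=(-13.3891−35.144)/6.1806=-7.8525
k=4: b·v=19.1×(-2.457)=-46.9287; √(2b)=6.1806; u=(-46.9287+(-9.426))/6.1806=-9.1180, w=(-46.9287−(-9.426))/6.1806=-6.0678

0: u=-9.7406 w=-0.6800
1: u=12.6470 w=1.1976
2: u=-9.7696 w=-6.1887
3: u=3.5199 w=-7.8525
4: u=-9.1180 w=-6.0678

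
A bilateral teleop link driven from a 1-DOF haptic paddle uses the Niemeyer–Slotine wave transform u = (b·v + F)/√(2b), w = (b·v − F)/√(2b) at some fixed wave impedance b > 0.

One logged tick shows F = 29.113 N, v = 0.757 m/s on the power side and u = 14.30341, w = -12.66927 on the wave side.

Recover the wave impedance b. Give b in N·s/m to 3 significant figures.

u + w = 1.6341;  u + w = √(2b)·v, so √(2b) = 1.6341/0.757 = 2.1587.
b = (√(2b))²/2 = 4.6600/2 = 2.3300.
(Check via u − w = 2F/√(2b): u − w = 26.9727, 2F/√(2b) = 26.9726.)

b = 2.33 N·s/m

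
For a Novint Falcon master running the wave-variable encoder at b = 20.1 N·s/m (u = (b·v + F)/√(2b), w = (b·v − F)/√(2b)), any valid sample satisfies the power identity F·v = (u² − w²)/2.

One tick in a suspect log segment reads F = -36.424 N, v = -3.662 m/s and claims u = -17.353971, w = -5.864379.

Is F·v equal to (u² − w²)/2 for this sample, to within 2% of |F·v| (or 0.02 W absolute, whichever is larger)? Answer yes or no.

yes

F·v = (-36.424)×(-3.662) = 133.384688 W.
(u² − w²)/2 = (301.160309 − 34.390941)/2 = 133.384684 W.
|Δ| = 0.000004;  2% of max(1, |F·v|) = 2.667694.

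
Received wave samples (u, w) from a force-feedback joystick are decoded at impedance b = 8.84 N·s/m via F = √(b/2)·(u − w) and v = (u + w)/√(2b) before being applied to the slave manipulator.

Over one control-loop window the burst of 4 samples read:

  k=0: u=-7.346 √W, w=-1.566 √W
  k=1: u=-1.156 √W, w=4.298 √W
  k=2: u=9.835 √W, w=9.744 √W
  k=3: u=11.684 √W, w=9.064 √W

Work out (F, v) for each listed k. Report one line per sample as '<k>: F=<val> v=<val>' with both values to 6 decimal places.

k=0: u−w=-5.780000, u+w=-8.912000; √(b/2)=2.102380, √(2b)=4.204759; F=2.102380×(-5.78)=-12.151754, v=-8.912000/4.204759=-2.119503
k=1: u−w=-5.454000, u+w=3.142000; √(b/2)=2.102380, √(2b)=4.204759; F=2.102380×(-5.454)=-11.466378, v=3.142000/4.204759=0.747248
k=2: u−w=0.091000, u+w=19.579000; √(b/2)=2.102380, √(2b)=4.204759; F=2.102380×0.091=0.191317, v=19.579000/4.204759=4.656390
k=3: u−w=2.620000, u+w=20.748000; √(b/2)=2.102380, √(2b)=4.204759; F=2.102380×2.62=5.508235, v=20.748000/4.204759=4.934409

0: F=-12.151754 v=-2.119503
1: F=-11.466378 v=0.747248
2: F=0.191317 v=4.656390
3: F=5.508235 v=4.934409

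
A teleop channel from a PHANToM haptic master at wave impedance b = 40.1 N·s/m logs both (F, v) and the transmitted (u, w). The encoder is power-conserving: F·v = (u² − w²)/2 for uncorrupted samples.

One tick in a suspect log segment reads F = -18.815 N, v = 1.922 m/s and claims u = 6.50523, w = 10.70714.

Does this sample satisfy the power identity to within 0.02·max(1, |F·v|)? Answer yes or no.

yes

F·v = (-18.815)×1.922 = -36.16243 W.
(u² − w²)/2 = (42.31802 − 114.64285)/2 = -36.16241 W.
|Δ| = 0.00002;  2% of max(1, |F·v|) = 0.72325.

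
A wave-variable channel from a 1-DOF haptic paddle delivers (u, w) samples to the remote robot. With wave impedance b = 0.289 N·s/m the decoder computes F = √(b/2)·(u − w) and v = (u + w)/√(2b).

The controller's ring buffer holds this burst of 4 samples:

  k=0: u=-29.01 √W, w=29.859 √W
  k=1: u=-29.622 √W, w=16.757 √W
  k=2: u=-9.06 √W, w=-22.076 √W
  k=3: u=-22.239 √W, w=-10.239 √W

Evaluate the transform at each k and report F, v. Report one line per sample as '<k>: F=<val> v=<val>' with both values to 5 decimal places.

k=0: u−w=-58.86900, u+w=0.84900; √(b/2)=0.38013, √(2b)=0.76026; F=0.38013×(-58.869)=-22.37796, v=0.84900/0.76026=1.11672
k=1: u−w=-46.37900, u+w=-12.86500; √(b/2)=0.38013, √(2b)=0.76026; F=0.38013×(-46.379)=-17.63012, v=-12.86500/0.76026=-16.92177
k=2: u−w=13.01600, u+w=-31.13600; √(b/2)=0.38013, √(2b)=0.76026; F=0.38013×13.016=4.94779, v=-31.13600/0.76026=-40.95424
k=3: u−w=-12.00000, u+w=-32.47800; √(b/2)=0.38013, √(2b)=0.76026; F=0.38013×(-12.0)=-4.56158, v=-32.47800/0.76026=-42.71942

0: F=-22.37796 v=1.11672
1: F=-17.63012 v=-16.92177
2: F=4.94779 v=-40.95424
3: F=-4.56158 v=-42.71942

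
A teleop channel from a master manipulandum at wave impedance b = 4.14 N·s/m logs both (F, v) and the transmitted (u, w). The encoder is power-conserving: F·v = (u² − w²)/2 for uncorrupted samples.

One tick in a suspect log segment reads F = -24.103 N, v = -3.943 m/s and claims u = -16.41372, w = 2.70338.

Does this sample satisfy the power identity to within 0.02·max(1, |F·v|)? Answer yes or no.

no

F·v = (-24.103)×(-3.943) = 95.03813 W.
(u² − w²)/2 = (269.41020 − 7.30826)/2 = 131.05097 W.
|Δ| = 36.01284;  2% of max(1, |F·v|) = 1.90076.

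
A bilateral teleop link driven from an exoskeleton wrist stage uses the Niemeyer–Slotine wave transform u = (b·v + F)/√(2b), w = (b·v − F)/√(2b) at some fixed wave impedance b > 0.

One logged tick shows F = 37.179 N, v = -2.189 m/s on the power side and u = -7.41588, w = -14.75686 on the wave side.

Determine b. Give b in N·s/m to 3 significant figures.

u + w = -22.17274;  u + w = √(2b)·v, so √(2b) = -22.17274/(-2.189) = 10.12916.
b = (√(2b))²/2 = 102.59996/2 = 51.29998.
(Check via u − w = 2F/√(2b): u − w = 7.34098, 2F/√(2b) = 7.34098.)

b = 51.3 N·s/m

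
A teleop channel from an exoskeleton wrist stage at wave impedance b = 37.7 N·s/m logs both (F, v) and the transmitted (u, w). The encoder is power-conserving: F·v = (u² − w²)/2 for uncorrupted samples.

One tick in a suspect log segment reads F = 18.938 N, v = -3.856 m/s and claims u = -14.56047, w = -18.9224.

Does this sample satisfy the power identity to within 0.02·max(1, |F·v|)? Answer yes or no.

yes

F·v = 18.938×(-3.856) = -73.0249 W.
(u² − w²)/2 = (212.0073 − 358.0572)/2 = -73.0250 W.
|Δ| = 0.0000;  2% of max(1, |F·v|) = 1.4605.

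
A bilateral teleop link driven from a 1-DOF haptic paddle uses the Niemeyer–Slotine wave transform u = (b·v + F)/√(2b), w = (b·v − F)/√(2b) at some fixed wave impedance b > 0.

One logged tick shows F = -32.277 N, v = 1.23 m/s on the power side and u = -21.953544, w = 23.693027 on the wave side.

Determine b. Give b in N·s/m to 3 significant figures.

u + w = 1.739483;  u + w = √(2b)·v, so √(2b) = 1.739483/1.23 = 1.414214.
b = (√(2b))²/2 = 2.000001/2 = 1.000000.
(Check via u − w = 2F/√(2b): u − w = -45.646571, 2F/√(2b) = -45.646563.)

b = 1 N·s/m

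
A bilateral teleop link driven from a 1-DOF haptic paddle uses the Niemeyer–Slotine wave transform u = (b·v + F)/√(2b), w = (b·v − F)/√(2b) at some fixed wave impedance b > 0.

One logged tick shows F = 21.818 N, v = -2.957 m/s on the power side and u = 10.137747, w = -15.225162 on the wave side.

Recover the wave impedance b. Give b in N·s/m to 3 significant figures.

b = 1.48 N·s/m

u + w = -5.087415;  u + w = √(2b)·v, so √(2b) = -5.087415/(-2.957) = 1.720465.
b = (√(2b))²/2 = 2.960000/2 = 1.480000.
(Check via u − w = 2F/√(2b): u − w = 25.362909, 2F/√(2b) = 25.362911.)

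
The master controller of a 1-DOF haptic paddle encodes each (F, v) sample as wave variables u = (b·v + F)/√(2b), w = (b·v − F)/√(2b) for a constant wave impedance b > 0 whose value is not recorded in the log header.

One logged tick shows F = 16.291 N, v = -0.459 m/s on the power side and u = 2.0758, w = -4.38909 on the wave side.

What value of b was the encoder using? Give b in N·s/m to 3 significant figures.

b = 12.7 N·s/m

u + w = -2.31329;  u + w = √(2b)·v, so √(2b) = -2.31329/(-0.459) = 5.03985.
b = (√(2b))²/2 = 25.40006/2 = 12.70003.
(Check via u − w = 2F/√(2b): u − w = 6.46489, 2F/√(2b) = 6.46488.)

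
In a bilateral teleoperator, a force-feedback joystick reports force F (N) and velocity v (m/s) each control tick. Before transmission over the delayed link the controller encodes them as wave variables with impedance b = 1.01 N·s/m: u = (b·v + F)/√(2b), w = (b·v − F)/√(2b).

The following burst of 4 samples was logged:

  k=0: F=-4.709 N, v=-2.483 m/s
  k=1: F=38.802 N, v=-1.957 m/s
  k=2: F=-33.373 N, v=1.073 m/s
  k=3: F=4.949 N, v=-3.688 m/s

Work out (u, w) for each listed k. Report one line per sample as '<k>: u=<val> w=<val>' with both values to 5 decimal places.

0: u=-5.07774 w=1.54874
1: u=25.91028 w=-28.69170
2: u=-22.71865 w=24.24367
3: u=0.86129 w=-6.10292

k=0: b·v=1.01×(-2.483)=-2.50783; √(2b)=1.42127; u=(-2.50783+(-4.709))/1.42127=-5.07774, w=(-2.50783−(-4.709))/1.42127=1.54874
k=1: b·v=1.01×(-1.957)=-1.97657; √(2b)=1.42127; u=(-1.97657+38.802)/1.42127=25.91028, w=(-1.97657−38.802)/1.42127=-28.69170
k=2: b·v=1.01×1.073=1.08373; √(2b)=1.42127; u=(1.08373+(-33.373))/1.42127=-22.71865, w=(1.08373−(-33.373))/1.42127=24.24367
k=3: b·v=1.01×(-3.688)=-3.72488; √(2b)=1.42127; u=(-3.72488+4.949)/1.42127=0.86129, w=(-3.72488−4.949)/1.42127=-6.10292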